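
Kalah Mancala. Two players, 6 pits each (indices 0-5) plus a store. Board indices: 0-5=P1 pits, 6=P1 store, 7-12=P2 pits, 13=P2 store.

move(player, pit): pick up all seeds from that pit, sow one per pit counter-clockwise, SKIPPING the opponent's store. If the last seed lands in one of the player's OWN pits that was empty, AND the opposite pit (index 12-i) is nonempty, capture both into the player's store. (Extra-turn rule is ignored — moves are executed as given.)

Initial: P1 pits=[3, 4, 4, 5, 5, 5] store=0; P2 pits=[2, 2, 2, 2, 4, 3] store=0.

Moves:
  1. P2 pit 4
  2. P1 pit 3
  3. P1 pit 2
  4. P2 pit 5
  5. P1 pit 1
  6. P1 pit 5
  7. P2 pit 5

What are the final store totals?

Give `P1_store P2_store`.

Answer: 4 3

Derivation:
Move 1: P2 pit4 -> P1=[4,5,4,5,5,5](0) P2=[2,2,2,2,0,4](1)
Move 2: P1 pit3 -> P1=[4,5,4,0,6,6](1) P2=[3,3,2,2,0,4](1)
Move 3: P1 pit2 -> P1=[4,5,0,1,7,7](2) P2=[3,3,2,2,0,4](1)
Move 4: P2 pit5 -> P1=[5,6,1,1,7,7](2) P2=[3,3,2,2,0,0](2)
Move 5: P1 pit1 -> P1=[5,0,2,2,8,8](3) P2=[4,3,2,2,0,0](2)
Move 6: P1 pit5 -> P1=[6,0,2,2,8,0](4) P2=[5,4,3,3,1,1](2)
Move 7: P2 pit5 -> P1=[6,0,2,2,8,0](4) P2=[5,4,3,3,1,0](3)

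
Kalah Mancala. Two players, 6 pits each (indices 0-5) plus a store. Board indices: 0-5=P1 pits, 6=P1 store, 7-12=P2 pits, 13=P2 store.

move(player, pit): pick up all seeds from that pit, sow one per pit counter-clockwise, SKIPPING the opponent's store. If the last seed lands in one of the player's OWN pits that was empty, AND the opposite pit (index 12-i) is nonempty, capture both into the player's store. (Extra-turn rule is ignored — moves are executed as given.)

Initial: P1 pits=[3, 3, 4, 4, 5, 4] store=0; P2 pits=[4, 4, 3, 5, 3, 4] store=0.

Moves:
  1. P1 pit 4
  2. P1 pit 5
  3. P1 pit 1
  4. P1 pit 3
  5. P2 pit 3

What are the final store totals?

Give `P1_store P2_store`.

Answer: 10 1

Derivation:
Move 1: P1 pit4 -> P1=[3,3,4,4,0,5](1) P2=[5,5,4,5,3,4](0)
Move 2: P1 pit5 -> P1=[3,3,4,4,0,0](2) P2=[6,6,5,6,3,4](0)
Move 3: P1 pit1 -> P1=[3,0,5,5,0,0](9) P2=[6,0,5,6,3,4](0)
Move 4: P1 pit3 -> P1=[3,0,5,0,1,1](10) P2=[7,1,5,6,3,4](0)
Move 5: P2 pit3 -> P1=[4,1,6,0,1,1](10) P2=[7,1,5,0,4,5](1)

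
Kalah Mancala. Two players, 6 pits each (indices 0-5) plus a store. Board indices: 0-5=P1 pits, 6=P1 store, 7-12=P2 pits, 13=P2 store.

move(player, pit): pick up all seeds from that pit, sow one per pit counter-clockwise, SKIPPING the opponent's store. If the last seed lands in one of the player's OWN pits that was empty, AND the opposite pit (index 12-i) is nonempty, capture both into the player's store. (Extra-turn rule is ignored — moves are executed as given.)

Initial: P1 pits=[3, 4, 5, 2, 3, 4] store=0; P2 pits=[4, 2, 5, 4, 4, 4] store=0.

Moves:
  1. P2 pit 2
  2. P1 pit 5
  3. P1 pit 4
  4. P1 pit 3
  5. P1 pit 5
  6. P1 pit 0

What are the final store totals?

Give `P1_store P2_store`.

Move 1: P2 pit2 -> P1=[4,4,5,2,3,4](0) P2=[4,2,0,5,5,5](1)
Move 2: P1 pit5 -> P1=[4,4,5,2,3,0](1) P2=[5,3,1,5,5,5](1)
Move 3: P1 pit4 -> P1=[4,4,5,2,0,1](2) P2=[6,3,1,5,5,5](1)
Move 4: P1 pit3 -> P1=[4,4,5,0,1,2](2) P2=[6,3,1,5,5,5](1)
Move 5: P1 pit5 -> P1=[4,4,5,0,1,0](3) P2=[7,3,1,5,5,5](1)
Move 6: P1 pit0 -> P1=[0,5,6,1,2,0](3) P2=[7,3,1,5,5,5](1)

Answer: 3 1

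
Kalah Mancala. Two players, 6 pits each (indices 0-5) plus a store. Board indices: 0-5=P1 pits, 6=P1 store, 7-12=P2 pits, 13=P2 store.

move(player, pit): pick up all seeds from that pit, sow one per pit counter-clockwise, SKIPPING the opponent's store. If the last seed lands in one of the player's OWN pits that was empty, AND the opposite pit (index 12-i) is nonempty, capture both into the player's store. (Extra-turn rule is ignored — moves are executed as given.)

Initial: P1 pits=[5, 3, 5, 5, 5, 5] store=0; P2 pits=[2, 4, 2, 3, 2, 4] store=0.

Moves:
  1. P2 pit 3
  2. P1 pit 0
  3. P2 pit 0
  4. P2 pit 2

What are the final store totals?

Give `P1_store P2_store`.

Move 1: P2 pit3 -> P1=[5,3,5,5,5,5](0) P2=[2,4,2,0,3,5](1)
Move 2: P1 pit0 -> P1=[0,4,6,6,6,6](0) P2=[2,4,2,0,3,5](1)
Move 3: P2 pit0 -> P1=[0,4,6,6,6,6](0) P2=[0,5,3,0,3,5](1)
Move 4: P2 pit2 -> P1=[0,4,6,6,6,6](0) P2=[0,5,0,1,4,6](1)

Answer: 0 1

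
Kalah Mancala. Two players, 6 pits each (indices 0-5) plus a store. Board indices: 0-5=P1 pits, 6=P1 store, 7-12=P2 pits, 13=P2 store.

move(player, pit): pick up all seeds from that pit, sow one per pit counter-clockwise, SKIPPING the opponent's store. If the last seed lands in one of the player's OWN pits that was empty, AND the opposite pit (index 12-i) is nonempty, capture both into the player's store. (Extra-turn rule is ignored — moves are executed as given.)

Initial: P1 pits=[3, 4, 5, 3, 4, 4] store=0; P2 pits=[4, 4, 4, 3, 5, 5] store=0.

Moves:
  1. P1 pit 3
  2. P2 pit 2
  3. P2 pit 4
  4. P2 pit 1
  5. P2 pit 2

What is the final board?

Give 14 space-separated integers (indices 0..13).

Answer: 4 5 6 1 5 5 1 4 0 0 6 1 8 2

Derivation:
Move 1: P1 pit3 -> P1=[3,4,5,0,5,5](1) P2=[4,4,4,3,5,5](0)
Move 2: P2 pit2 -> P1=[3,4,5,0,5,5](1) P2=[4,4,0,4,6,6](1)
Move 3: P2 pit4 -> P1=[4,5,6,1,5,5](1) P2=[4,4,0,4,0,7](2)
Move 4: P2 pit1 -> P1=[4,5,6,1,5,5](1) P2=[4,0,1,5,1,8](2)
Move 5: P2 pit2 -> P1=[4,5,6,1,5,5](1) P2=[4,0,0,6,1,8](2)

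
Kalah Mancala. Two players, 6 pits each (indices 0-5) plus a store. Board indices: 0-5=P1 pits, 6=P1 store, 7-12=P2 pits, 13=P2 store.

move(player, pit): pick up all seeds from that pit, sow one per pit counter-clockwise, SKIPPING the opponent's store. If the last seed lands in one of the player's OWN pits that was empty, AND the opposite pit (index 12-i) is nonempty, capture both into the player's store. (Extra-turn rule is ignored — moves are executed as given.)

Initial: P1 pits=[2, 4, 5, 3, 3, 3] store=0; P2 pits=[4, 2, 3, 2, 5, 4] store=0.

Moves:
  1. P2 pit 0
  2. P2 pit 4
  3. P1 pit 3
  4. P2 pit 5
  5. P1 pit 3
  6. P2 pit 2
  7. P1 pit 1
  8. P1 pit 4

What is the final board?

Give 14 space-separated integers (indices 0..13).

Move 1: P2 pit0 -> P1=[2,4,5,3,3,3](0) P2=[0,3,4,3,6,4](0)
Move 2: P2 pit4 -> P1=[3,5,6,4,3,3](0) P2=[0,3,4,3,0,5](1)
Move 3: P1 pit3 -> P1=[3,5,6,0,4,4](1) P2=[1,3,4,3,0,5](1)
Move 4: P2 pit5 -> P1=[4,6,7,1,4,4](1) P2=[1,3,4,3,0,0](2)
Move 5: P1 pit3 -> P1=[4,6,7,0,5,4](1) P2=[1,3,4,3,0,0](2)
Move 6: P2 pit2 -> P1=[4,6,7,0,5,4](1) P2=[1,3,0,4,1,1](3)
Move 7: P1 pit1 -> P1=[4,0,8,1,6,5](2) P2=[2,3,0,4,1,1](3)
Move 8: P1 pit4 -> P1=[4,0,8,1,0,6](3) P2=[3,4,1,5,1,1](3)

Answer: 4 0 8 1 0 6 3 3 4 1 5 1 1 3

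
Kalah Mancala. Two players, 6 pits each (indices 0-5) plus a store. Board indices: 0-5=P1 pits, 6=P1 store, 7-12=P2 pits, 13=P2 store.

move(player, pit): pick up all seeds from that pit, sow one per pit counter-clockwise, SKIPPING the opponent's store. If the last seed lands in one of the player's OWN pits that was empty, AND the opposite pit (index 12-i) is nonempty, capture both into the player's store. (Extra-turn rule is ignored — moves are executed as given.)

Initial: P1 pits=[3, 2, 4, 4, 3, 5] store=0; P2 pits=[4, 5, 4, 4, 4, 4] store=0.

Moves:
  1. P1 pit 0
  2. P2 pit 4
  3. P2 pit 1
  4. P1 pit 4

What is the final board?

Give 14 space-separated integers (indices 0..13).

Move 1: P1 pit0 -> P1=[0,3,5,5,3,5](0) P2=[4,5,4,4,4,4](0)
Move 2: P2 pit4 -> P1=[1,4,5,5,3,5](0) P2=[4,5,4,4,0,5](1)
Move 3: P2 pit1 -> P1=[1,4,5,5,3,5](0) P2=[4,0,5,5,1,6](2)
Move 4: P1 pit4 -> P1=[1,4,5,5,0,6](1) P2=[5,0,5,5,1,6](2)

Answer: 1 4 5 5 0 6 1 5 0 5 5 1 6 2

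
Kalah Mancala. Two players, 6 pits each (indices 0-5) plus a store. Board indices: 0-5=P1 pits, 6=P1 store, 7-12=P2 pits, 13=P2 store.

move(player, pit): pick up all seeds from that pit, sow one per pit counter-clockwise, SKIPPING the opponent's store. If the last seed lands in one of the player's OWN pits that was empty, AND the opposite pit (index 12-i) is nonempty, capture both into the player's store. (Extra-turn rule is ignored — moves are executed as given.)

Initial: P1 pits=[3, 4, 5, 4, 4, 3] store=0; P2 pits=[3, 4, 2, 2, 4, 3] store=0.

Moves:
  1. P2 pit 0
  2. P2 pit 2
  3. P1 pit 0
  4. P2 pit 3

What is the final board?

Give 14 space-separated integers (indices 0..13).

Answer: 1 5 6 5 4 3 0 0 5 0 0 6 5 1

Derivation:
Move 1: P2 pit0 -> P1=[3,4,5,4,4,3](0) P2=[0,5,3,3,4,3](0)
Move 2: P2 pit2 -> P1=[3,4,5,4,4,3](0) P2=[0,5,0,4,5,4](0)
Move 3: P1 pit0 -> P1=[0,5,6,5,4,3](0) P2=[0,5,0,4,5,4](0)
Move 4: P2 pit3 -> P1=[1,5,6,5,4,3](0) P2=[0,5,0,0,6,5](1)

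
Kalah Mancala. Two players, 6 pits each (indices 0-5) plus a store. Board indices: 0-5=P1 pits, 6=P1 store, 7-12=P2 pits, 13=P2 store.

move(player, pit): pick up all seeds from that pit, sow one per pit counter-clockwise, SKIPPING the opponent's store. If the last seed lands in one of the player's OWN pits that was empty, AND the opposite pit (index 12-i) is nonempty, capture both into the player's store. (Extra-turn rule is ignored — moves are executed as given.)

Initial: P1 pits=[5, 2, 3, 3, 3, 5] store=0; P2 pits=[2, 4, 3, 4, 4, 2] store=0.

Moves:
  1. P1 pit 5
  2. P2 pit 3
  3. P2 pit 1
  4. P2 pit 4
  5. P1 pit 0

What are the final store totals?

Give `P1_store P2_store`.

Answer: 2 3

Derivation:
Move 1: P1 pit5 -> P1=[5,2,3,3,3,0](1) P2=[3,5,4,5,4,2](0)
Move 2: P2 pit3 -> P1=[6,3,3,3,3,0](1) P2=[3,5,4,0,5,3](1)
Move 3: P2 pit1 -> P1=[6,3,3,3,3,0](1) P2=[3,0,5,1,6,4](2)
Move 4: P2 pit4 -> P1=[7,4,4,4,3,0](1) P2=[3,0,5,1,0,5](3)
Move 5: P1 pit0 -> P1=[0,5,5,5,4,1](2) P2=[4,0,5,1,0,5](3)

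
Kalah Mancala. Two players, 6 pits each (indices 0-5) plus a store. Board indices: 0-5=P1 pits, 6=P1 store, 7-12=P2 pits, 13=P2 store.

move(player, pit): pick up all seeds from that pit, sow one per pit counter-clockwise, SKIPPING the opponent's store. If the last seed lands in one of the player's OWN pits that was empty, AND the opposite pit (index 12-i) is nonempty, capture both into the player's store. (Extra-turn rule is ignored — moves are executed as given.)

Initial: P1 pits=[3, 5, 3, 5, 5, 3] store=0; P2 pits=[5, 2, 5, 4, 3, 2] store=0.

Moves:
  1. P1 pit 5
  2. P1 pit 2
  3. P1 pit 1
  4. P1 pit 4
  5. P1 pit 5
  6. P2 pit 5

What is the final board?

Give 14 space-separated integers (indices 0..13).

Answer: 4 0 1 7 0 0 11 2 4 6 5 4 0 1

Derivation:
Move 1: P1 pit5 -> P1=[3,5,3,5,5,0](1) P2=[6,3,5,4,3,2](0)
Move 2: P1 pit2 -> P1=[3,5,0,6,6,0](8) P2=[0,3,5,4,3,2](0)
Move 3: P1 pit1 -> P1=[3,0,1,7,7,1](9) P2=[0,3,5,4,3,2](0)
Move 4: P1 pit4 -> P1=[3,0,1,7,0,2](10) P2=[1,4,6,5,4,2](0)
Move 5: P1 pit5 -> P1=[3,0,1,7,0,0](11) P2=[2,4,6,5,4,2](0)
Move 6: P2 pit5 -> P1=[4,0,1,7,0,0](11) P2=[2,4,6,5,4,0](1)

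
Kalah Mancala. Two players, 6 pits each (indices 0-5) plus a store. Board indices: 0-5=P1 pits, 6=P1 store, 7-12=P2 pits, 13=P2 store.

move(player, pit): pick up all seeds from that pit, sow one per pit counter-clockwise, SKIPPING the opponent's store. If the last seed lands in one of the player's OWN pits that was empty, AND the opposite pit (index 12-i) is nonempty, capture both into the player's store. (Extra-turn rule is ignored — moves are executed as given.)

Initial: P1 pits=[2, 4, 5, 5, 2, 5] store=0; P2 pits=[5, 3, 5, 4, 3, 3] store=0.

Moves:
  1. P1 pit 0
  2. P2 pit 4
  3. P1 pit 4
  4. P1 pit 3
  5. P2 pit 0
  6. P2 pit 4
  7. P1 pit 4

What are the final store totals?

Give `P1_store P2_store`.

Move 1: P1 pit0 -> P1=[0,5,6,5,2,5](0) P2=[5,3,5,4,3,3](0)
Move 2: P2 pit4 -> P1=[1,5,6,5,2,5](0) P2=[5,3,5,4,0,4](1)
Move 3: P1 pit4 -> P1=[1,5,6,5,0,6](1) P2=[5,3,5,4,0,4](1)
Move 4: P1 pit3 -> P1=[1,5,6,0,1,7](2) P2=[6,4,5,4,0,4](1)
Move 5: P2 pit0 -> P1=[1,5,6,0,1,7](2) P2=[0,5,6,5,1,5](2)
Move 6: P2 pit4 -> P1=[1,5,6,0,1,7](2) P2=[0,5,6,5,0,6](2)
Move 7: P1 pit4 -> P1=[1,5,6,0,0,8](2) P2=[0,5,6,5,0,6](2)

Answer: 2 2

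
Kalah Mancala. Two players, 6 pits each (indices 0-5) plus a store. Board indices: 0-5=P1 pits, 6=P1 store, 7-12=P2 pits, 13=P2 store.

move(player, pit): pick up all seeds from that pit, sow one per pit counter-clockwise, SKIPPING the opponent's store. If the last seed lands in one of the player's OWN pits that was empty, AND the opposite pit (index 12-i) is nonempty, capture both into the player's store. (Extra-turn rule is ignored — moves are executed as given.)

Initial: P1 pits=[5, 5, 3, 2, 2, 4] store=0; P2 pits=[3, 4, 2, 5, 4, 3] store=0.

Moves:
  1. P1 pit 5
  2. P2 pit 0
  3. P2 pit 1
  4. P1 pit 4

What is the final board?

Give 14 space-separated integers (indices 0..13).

Answer: 6 5 3 2 0 1 2 0 0 5 7 6 4 1

Derivation:
Move 1: P1 pit5 -> P1=[5,5,3,2,2,0](1) P2=[4,5,3,5,4,3](0)
Move 2: P2 pit0 -> P1=[5,5,3,2,2,0](1) P2=[0,6,4,6,5,3](0)
Move 3: P2 pit1 -> P1=[6,5,3,2,2,0](1) P2=[0,0,5,7,6,4](1)
Move 4: P1 pit4 -> P1=[6,5,3,2,0,1](2) P2=[0,0,5,7,6,4](1)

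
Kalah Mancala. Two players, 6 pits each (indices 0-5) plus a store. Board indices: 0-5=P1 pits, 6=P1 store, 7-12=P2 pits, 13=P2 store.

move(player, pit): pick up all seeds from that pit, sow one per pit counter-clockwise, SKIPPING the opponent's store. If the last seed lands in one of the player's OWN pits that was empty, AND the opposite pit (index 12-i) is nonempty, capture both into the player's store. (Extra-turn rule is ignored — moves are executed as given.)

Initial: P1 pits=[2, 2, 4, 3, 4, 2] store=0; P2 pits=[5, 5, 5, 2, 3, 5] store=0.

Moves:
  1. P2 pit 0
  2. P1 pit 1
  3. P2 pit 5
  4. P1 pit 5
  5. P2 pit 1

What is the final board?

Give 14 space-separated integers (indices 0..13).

Move 1: P2 pit0 -> P1=[2,2,4,3,4,2](0) P2=[0,6,6,3,4,6](0)
Move 2: P1 pit1 -> P1=[2,0,5,4,4,2](0) P2=[0,6,6,3,4,6](0)
Move 3: P2 pit5 -> P1=[3,1,6,5,5,2](0) P2=[0,6,6,3,4,0](1)
Move 4: P1 pit5 -> P1=[3,1,6,5,5,0](1) P2=[1,6,6,3,4,0](1)
Move 5: P2 pit1 -> P1=[4,1,6,5,5,0](1) P2=[1,0,7,4,5,1](2)

Answer: 4 1 6 5 5 0 1 1 0 7 4 5 1 2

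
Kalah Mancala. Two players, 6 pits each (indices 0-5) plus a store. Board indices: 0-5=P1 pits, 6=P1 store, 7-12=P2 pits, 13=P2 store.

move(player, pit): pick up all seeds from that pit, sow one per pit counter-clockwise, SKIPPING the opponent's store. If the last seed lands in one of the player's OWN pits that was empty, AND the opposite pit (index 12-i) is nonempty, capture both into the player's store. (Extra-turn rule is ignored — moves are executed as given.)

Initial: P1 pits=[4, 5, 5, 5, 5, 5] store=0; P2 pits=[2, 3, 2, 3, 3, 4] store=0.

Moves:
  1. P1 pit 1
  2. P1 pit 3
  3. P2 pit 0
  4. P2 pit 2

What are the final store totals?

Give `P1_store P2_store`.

Answer: 2 1

Derivation:
Move 1: P1 pit1 -> P1=[4,0,6,6,6,6](1) P2=[2,3,2,3,3,4](0)
Move 2: P1 pit3 -> P1=[4,0,6,0,7,7](2) P2=[3,4,3,3,3,4](0)
Move 3: P2 pit0 -> P1=[4,0,6,0,7,7](2) P2=[0,5,4,4,3,4](0)
Move 4: P2 pit2 -> P1=[4,0,6,0,7,7](2) P2=[0,5,0,5,4,5](1)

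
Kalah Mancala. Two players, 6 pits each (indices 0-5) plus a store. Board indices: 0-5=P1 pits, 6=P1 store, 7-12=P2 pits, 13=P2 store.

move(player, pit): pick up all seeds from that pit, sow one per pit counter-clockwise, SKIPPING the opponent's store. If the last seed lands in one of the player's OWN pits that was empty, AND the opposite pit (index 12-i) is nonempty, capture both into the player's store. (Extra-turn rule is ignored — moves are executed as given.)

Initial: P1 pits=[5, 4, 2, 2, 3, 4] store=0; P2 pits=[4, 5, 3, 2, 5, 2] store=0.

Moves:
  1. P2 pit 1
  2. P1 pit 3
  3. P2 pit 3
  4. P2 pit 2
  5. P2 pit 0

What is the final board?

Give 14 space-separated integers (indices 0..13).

Answer: 5 4 2 0 4 5 0 0 1 1 2 9 5 3

Derivation:
Move 1: P2 pit1 -> P1=[5,4,2,2,3,4](0) P2=[4,0,4,3,6,3](1)
Move 2: P1 pit3 -> P1=[5,4,2,0,4,5](0) P2=[4,0,4,3,6,3](1)
Move 3: P2 pit3 -> P1=[5,4,2,0,4,5](0) P2=[4,0,4,0,7,4](2)
Move 4: P2 pit2 -> P1=[5,4,2,0,4,5](0) P2=[4,0,0,1,8,5](3)
Move 5: P2 pit0 -> P1=[5,4,2,0,4,5](0) P2=[0,1,1,2,9,5](3)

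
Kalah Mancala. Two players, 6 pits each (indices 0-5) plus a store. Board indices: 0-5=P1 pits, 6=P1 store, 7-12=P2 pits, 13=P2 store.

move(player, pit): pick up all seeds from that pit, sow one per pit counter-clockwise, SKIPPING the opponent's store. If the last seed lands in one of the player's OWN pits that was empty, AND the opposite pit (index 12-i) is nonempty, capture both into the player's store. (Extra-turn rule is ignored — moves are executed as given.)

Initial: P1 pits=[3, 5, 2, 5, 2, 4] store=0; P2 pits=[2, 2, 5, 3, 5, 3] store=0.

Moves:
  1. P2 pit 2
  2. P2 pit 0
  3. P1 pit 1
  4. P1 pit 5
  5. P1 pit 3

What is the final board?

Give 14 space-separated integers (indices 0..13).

Answer: 4 0 3 0 4 0 2 1 4 1 5 6 4 7

Derivation:
Move 1: P2 pit2 -> P1=[4,5,2,5,2,4](0) P2=[2,2,0,4,6,4](1)
Move 2: P2 pit0 -> P1=[4,5,2,0,2,4](0) P2=[0,3,0,4,6,4](7)
Move 3: P1 pit1 -> P1=[4,0,3,1,3,5](1) P2=[0,3,0,4,6,4](7)
Move 4: P1 pit5 -> P1=[4,0,3,1,3,0](2) P2=[1,4,1,5,6,4](7)
Move 5: P1 pit3 -> P1=[4,0,3,0,4,0](2) P2=[1,4,1,5,6,4](7)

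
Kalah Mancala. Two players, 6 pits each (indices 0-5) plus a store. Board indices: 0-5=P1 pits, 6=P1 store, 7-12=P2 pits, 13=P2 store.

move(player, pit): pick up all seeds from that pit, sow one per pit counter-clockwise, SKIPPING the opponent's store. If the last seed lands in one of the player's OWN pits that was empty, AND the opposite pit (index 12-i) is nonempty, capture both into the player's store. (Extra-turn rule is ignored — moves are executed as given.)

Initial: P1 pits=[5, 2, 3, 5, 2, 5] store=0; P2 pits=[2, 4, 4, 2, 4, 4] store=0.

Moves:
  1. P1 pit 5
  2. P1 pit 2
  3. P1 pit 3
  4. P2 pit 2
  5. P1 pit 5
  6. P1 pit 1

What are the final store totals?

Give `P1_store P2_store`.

Move 1: P1 pit5 -> P1=[5,2,3,5,2,0](1) P2=[3,5,5,3,4,4](0)
Move 2: P1 pit2 -> P1=[5,2,0,6,3,0](5) P2=[0,5,5,3,4,4](0)
Move 3: P1 pit3 -> P1=[5,2,0,0,4,1](6) P2=[1,6,6,3,4,4](0)
Move 4: P2 pit2 -> P1=[6,3,0,0,4,1](6) P2=[1,6,0,4,5,5](1)
Move 5: P1 pit5 -> P1=[6,3,0,0,4,0](7) P2=[1,6,0,4,5,5](1)
Move 6: P1 pit1 -> P1=[6,0,1,1,5,0](7) P2=[1,6,0,4,5,5](1)

Answer: 7 1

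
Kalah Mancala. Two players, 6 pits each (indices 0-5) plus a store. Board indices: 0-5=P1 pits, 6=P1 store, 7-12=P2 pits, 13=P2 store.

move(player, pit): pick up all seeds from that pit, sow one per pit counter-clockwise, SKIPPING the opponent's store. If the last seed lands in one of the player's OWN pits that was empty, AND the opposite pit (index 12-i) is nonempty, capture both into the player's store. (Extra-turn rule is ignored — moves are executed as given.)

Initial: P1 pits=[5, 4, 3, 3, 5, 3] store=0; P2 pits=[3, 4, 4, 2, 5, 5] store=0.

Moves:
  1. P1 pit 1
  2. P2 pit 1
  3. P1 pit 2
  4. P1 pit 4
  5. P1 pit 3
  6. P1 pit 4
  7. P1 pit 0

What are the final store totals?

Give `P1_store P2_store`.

Move 1: P1 pit1 -> P1=[5,0,4,4,6,4](0) P2=[3,4,4,2,5,5](0)
Move 2: P2 pit1 -> P1=[5,0,4,4,6,4](0) P2=[3,0,5,3,6,6](0)
Move 3: P1 pit2 -> P1=[5,0,0,5,7,5](1) P2=[3,0,5,3,6,6](0)
Move 4: P1 pit4 -> P1=[5,0,0,5,0,6](2) P2=[4,1,6,4,7,6](0)
Move 5: P1 pit3 -> P1=[5,0,0,0,1,7](3) P2=[5,2,6,4,7,6](0)
Move 6: P1 pit4 -> P1=[5,0,0,0,0,8](3) P2=[5,2,6,4,7,6](0)
Move 7: P1 pit0 -> P1=[0,1,1,1,1,9](3) P2=[5,2,6,4,7,6](0)

Answer: 3 0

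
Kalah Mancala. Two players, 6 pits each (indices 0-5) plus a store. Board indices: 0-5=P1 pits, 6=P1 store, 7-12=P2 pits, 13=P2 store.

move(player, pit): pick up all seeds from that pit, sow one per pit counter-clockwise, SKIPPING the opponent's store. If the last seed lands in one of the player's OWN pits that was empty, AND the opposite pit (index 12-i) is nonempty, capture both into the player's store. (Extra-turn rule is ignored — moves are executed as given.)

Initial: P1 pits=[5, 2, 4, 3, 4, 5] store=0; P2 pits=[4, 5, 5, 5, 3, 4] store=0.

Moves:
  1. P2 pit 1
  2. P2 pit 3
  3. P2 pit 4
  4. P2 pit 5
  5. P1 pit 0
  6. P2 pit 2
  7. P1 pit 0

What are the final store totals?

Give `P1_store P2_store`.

Answer: 1 5

Derivation:
Move 1: P2 pit1 -> P1=[5,2,4,3,4,5](0) P2=[4,0,6,6,4,5](1)
Move 2: P2 pit3 -> P1=[6,3,5,3,4,5](0) P2=[4,0,6,0,5,6](2)
Move 3: P2 pit4 -> P1=[7,4,6,3,4,5](0) P2=[4,0,6,0,0,7](3)
Move 4: P2 pit5 -> P1=[8,5,7,4,5,6](0) P2=[4,0,6,0,0,0](4)
Move 5: P1 pit0 -> P1=[0,6,8,5,6,7](1) P2=[5,1,6,0,0,0](4)
Move 6: P2 pit2 -> P1=[1,7,8,5,6,7](1) P2=[5,1,0,1,1,1](5)
Move 7: P1 pit0 -> P1=[0,8,8,5,6,7](1) P2=[5,1,0,1,1,1](5)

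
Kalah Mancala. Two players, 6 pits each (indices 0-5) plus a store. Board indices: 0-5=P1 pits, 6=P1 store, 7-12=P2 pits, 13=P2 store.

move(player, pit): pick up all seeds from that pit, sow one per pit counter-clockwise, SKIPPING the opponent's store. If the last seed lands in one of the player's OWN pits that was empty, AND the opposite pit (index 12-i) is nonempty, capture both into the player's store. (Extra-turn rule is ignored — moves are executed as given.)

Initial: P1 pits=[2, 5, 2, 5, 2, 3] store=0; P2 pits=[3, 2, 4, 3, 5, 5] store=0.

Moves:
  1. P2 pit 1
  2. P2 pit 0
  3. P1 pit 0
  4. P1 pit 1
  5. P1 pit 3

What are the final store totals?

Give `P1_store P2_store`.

Answer: 2 0

Derivation:
Move 1: P2 pit1 -> P1=[2,5,2,5,2,3](0) P2=[3,0,5,4,5,5](0)
Move 2: P2 pit0 -> P1=[2,5,2,5,2,3](0) P2=[0,1,6,5,5,5](0)
Move 3: P1 pit0 -> P1=[0,6,3,5,2,3](0) P2=[0,1,6,5,5,5](0)
Move 4: P1 pit1 -> P1=[0,0,4,6,3,4](1) P2=[1,1,6,5,5,5](0)
Move 5: P1 pit3 -> P1=[0,0,4,0,4,5](2) P2=[2,2,7,5,5,5](0)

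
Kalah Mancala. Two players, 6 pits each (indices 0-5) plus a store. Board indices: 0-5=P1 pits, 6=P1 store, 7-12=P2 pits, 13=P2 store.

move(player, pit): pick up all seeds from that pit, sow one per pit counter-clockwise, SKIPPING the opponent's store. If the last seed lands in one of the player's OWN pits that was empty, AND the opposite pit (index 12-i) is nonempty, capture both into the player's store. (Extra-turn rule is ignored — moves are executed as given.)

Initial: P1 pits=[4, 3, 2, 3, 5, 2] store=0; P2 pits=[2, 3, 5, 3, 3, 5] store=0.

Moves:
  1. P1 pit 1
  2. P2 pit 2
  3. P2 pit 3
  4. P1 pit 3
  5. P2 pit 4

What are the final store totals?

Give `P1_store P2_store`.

Move 1: P1 pit1 -> P1=[4,0,3,4,6,2](0) P2=[2,3,5,3,3,5](0)
Move 2: P2 pit2 -> P1=[5,0,3,4,6,2](0) P2=[2,3,0,4,4,6](1)
Move 3: P2 pit3 -> P1=[6,0,3,4,6,2](0) P2=[2,3,0,0,5,7](2)
Move 4: P1 pit3 -> P1=[6,0,3,0,7,3](1) P2=[3,3,0,0,5,7](2)
Move 5: P2 pit4 -> P1=[7,1,4,0,7,3](1) P2=[3,3,0,0,0,8](3)

Answer: 1 3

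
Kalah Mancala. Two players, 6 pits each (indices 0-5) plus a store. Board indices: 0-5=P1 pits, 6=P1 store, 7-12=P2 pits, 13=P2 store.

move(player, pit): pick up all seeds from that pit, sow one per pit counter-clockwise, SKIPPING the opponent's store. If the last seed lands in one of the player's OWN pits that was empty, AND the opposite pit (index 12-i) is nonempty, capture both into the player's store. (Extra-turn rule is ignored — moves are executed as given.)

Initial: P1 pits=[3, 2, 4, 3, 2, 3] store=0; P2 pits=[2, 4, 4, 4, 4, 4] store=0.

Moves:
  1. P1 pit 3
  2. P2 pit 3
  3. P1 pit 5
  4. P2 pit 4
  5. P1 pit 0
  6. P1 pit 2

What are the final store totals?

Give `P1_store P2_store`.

Move 1: P1 pit3 -> P1=[3,2,4,0,3,4](1) P2=[2,4,4,4,4,4](0)
Move 2: P2 pit3 -> P1=[4,2,4,0,3,4](1) P2=[2,4,4,0,5,5](1)
Move 3: P1 pit5 -> P1=[4,2,4,0,3,0](2) P2=[3,5,5,0,5,5](1)
Move 4: P2 pit4 -> P1=[5,3,5,0,3,0](2) P2=[3,5,5,0,0,6](2)
Move 5: P1 pit0 -> P1=[0,4,6,1,4,0](6) P2=[0,5,5,0,0,6](2)
Move 6: P1 pit2 -> P1=[0,4,0,2,5,1](7) P2=[1,6,5,0,0,6](2)

Answer: 7 2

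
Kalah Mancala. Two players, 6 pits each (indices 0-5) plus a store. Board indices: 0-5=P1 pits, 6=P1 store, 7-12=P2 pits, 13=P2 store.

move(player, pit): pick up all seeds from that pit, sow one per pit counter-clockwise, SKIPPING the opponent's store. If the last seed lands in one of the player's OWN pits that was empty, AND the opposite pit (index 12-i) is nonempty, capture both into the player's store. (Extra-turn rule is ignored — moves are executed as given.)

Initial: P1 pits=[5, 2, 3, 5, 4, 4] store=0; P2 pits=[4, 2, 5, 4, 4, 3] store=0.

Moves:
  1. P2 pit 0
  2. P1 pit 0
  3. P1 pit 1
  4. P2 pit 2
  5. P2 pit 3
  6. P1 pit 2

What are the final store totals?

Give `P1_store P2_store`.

Answer: 1 2

Derivation:
Move 1: P2 pit0 -> P1=[5,2,3,5,4,4](0) P2=[0,3,6,5,5,3](0)
Move 2: P1 pit0 -> P1=[0,3,4,6,5,5](0) P2=[0,3,6,5,5,3](0)
Move 3: P1 pit1 -> P1=[0,0,5,7,6,5](0) P2=[0,3,6,5,5,3](0)
Move 4: P2 pit2 -> P1=[1,1,5,7,6,5](0) P2=[0,3,0,6,6,4](1)
Move 5: P2 pit3 -> P1=[2,2,6,7,6,5](0) P2=[0,3,0,0,7,5](2)
Move 6: P1 pit2 -> P1=[2,2,0,8,7,6](1) P2=[1,4,0,0,7,5](2)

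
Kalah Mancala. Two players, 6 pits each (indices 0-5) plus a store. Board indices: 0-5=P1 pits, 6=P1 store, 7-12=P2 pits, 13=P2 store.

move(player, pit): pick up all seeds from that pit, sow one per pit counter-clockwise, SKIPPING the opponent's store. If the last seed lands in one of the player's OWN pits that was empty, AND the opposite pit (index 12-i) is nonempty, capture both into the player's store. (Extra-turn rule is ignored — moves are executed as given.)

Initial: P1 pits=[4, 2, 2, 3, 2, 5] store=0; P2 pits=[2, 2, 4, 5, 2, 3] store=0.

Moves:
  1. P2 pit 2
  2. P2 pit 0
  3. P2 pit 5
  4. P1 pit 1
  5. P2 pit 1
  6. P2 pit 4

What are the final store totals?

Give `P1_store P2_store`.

Move 1: P2 pit2 -> P1=[4,2,2,3,2,5](0) P2=[2,2,0,6,3,4](1)
Move 2: P2 pit0 -> P1=[4,2,2,0,2,5](0) P2=[0,3,0,6,3,4](5)
Move 3: P2 pit5 -> P1=[5,3,3,0,2,5](0) P2=[0,3,0,6,3,0](6)
Move 4: P1 pit1 -> P1=[5,0,4,1,3,5](0) P2=[0,3,0,6,3,0](6)
Move 5: P2 pit1 -> P1=[5,0,4,1,3,5](0) P2=[0,0,1,7,4,0](6)
Move 6: P2 pit4 -> P1=[6,1,4,1,3,5](0) P2=[0,0,1,7,0,1](7)

Answer: 0 7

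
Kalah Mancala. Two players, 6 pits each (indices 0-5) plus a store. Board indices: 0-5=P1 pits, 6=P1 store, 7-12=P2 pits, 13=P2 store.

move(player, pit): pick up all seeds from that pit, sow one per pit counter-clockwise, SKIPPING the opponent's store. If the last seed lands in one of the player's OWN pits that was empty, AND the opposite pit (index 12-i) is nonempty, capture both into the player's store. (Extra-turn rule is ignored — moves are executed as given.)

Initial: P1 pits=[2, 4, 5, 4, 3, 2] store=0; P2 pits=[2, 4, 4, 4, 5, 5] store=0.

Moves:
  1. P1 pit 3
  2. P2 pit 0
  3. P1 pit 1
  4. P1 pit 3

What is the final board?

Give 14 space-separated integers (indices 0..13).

Move 1: P1 pit3 -> P1=[2,4,5,0,4,3](1) P2=[3,4,4,4,5,5](0)
Move 2: P2 pit0 -> P1=[2,4,5,0,4,3](1) P2=[0,5,5,5,5,5](0)
Move 3: P1 pit1 -> P1=[2,0,6,1,5,4](1) P2=[0,5,5,5,5,5](0)
Move 4: P1 pit3 -> P1=[2,0,6,0,6,4](1) P2=[0,5,5,5,5,5](0)

Answer: 2 0 6 0 6 4 1 0 5 5 5 5 5 0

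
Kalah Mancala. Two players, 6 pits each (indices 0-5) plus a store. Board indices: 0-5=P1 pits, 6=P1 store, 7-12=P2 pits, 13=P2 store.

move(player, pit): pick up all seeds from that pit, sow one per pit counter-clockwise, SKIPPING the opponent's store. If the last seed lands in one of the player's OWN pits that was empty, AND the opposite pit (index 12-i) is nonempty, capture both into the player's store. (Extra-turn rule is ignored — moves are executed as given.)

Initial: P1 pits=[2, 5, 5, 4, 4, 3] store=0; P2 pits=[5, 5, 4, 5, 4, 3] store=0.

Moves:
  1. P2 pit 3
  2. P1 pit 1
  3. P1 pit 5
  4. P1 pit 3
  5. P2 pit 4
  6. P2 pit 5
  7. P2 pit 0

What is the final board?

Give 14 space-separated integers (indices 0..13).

Move 1: P2 pit3 -> P1=[3,6,5,4,4,3](0) P2=[5,5,4,0,5,4](1)
Move 2: P1 pit1 -> P1=[3,0,6,5,5,4](1) P2=[6,5,4,0,5,4](1)
Move 3: P1 pit5 -> P1=[3,0,6,5,5,0](2) P2=[7,6,5,0,5,4](1)
Move 4: P1 pit3 -> P1=[3,0,6,0,6,1](3) P2=[8,7,5,0,5,4](1)
Move 5: P2 pit4 -> P1=[4,1,7,0,6,1](3) P2=[8,7,5,0,0,5](2)
Move 6: P2 pit5 -> P1=[5,2,8,1,6,1](3) P2=[8,7,5,0,0,0](3)
Move 7: P2 pit0 -> P1=[6,3,8,1,6,1](3) P2=[0,8,6,1,1,1](4)

Answer: 6 3 8 1 6 1 3 0 8 6 1 1 1 4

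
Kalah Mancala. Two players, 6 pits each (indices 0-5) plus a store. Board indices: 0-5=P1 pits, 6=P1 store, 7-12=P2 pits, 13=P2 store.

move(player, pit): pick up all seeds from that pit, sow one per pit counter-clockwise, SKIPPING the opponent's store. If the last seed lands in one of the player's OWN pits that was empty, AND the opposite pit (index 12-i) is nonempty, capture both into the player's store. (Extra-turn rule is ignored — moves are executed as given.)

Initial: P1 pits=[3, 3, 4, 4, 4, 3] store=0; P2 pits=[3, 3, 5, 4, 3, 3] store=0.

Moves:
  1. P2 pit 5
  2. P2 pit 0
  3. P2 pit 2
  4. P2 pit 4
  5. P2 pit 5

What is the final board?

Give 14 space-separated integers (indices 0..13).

Move 1: P2 pit5 -> P1=[4,4,4,4,4,3](0) P2=[3,3,5,4,3,0](1)
Move 2: P2 pit0 -> P1=[4,4,4,4,4,3](0) P2=[0,4,6,5,3,0](1)
Move 3: P2 pit2 -> P1=[5,5,4,4,4,3](0) P2=[0,4,0,6,4,1](2)
Move 4: P2 pit4 -> P1=[6,6,4,4,4,3](0) P2=[0,4,0,6,0,2](3)
Move 5: P2 pit5 -> P1=[7,6,4,4,4,3](0) P2=[0,4,0,6,0,0](4)

Answer: 7 6 4 4 4 3 0 0 4 0 6 0 0 4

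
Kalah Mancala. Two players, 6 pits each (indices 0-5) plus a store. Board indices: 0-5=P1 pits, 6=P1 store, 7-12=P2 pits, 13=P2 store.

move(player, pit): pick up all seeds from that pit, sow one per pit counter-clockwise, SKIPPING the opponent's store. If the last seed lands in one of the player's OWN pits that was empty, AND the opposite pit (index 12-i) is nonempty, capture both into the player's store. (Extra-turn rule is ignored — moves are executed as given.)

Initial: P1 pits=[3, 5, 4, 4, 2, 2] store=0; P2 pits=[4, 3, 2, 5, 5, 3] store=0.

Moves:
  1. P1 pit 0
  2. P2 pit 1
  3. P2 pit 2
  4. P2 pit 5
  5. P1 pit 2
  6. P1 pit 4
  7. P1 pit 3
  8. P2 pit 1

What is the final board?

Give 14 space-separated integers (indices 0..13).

Answer: 1 7 0 0 1 5 3 7 0 2 8 7 0 1

Derivation:
Move 1: P1 pit0 -> P1=[0,6,5,5,2,2](0) P2=[4,3,2,5,5,3](0)
Move 2: P2 pit1 -> P1=[0,6,5,5,2,2](0) P2=[4,0,3,6,6,3](0)
Move 3: P2 pit2 -> P1=[0,6,5,5,2,2](0) P2=[4,0,0,7,7,4](0)
Move 4: P2 pit5 -> P1=[1,7,6,5,2,2](0) P2=[4,0,0,7,7,0](1)
Move 5: P1 pit2 -> P1=[1,7,0,6,3,3](1) P2=[5,1,0,7,7,0](1)
Move 6: P1 pit4 -> P1=[1,7,0,6,0,4](2) P2=[6,1,0,7,7,0](1)
Move 7: P1 pit3 -> P1=[1,7,0,0,1,5](3) P2=[7,2,1,7,7,0](1)
Move 8: P2 pit1 -> P1=[1,7,0,0,1,5](3) P2=[7,0,2,8,7,0](1)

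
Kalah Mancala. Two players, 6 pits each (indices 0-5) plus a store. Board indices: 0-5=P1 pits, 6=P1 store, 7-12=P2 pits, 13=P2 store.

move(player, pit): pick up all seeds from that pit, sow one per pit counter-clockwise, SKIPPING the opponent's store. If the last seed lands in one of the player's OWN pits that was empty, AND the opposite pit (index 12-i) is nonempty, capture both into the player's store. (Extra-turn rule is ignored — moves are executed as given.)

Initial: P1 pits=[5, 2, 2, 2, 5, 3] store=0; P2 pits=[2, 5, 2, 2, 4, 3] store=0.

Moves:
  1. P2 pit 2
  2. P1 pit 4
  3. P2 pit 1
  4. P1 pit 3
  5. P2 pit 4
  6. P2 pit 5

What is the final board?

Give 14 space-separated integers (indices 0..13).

Answer: 8 4 4 2 1 5 1 3 0 2 4 0 0 3

Derivation:
Move 1: P2 pit2 -> P1=[5,2,2,2,5,3](0) P2=[2,5,0,3,5,3](0)
Move 2: P1 pit4 -> P1=[5,2,2,2,0,4](1) P2=[3,6,1,3,5,3](0)
Move 3: P2 pit1 -> P1=[6,2,2,2,0,4](1) P2=[3,0,2,4,6,4](1)
Move 4: P1 pit3 -> P1=[6,2,2,0,1,5](1) P2=[3,0,2,4,6,4](1)
Move 5: P2 pit4 -> P1=[7,3,3,1,1,5](1) P2=[3,0,2,4,0,5](2)
Move 6: P2 pit5 -> P1=[8,4,4,2,1,5](1) P2=[3,0,2,4,0,0](3)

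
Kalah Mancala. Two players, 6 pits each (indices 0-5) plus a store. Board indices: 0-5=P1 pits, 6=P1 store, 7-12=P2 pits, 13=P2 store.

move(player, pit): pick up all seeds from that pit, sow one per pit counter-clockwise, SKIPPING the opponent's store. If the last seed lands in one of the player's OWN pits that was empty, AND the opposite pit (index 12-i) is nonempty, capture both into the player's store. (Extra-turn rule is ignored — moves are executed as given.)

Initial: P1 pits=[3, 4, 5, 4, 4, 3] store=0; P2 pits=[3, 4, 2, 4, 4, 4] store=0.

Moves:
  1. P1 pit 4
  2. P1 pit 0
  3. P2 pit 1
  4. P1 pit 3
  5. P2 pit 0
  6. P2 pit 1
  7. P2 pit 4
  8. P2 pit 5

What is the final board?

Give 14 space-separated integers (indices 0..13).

Answer: 2 7 8 2 2 6 2 0 0 5 7 0 0 3

Derivation:
Move 1: P1 pit4 -> P1=[3,4,5,4,0,4](1) P2=[4,5,2,4,4,4](0)
Move 2: P1 pit0 -> P1=[0,5,6,5,0,4](1) P2=[4,5,2,4,4,4](0)
Move 3: P2 pit1 -> P1=[0,5,6,5,0,4](1) P2=[4,0,3,5,5,5](1)
Move 4: P1 pit3 -> P1=[0,5,6,0,1,5](2) P2=[5,1,3,5,5,5](1)
Move 5: P2 pit0 -> P1=[0,5,6,0,1,5](2) P2=[0,2,4,6,6,6](1)
Move 6: P2 pit1 -> P1=[0,5,6,0,1,5](2) P2=[0,0,5,7,6,6](1)
Move 7: P2 pit4 -> P1=[1,6,7,1,1,5](2) P2=[0,0,5,7,0,7](2)
Move 8: P2 pit5 -> P1=[2,7,8,2,2,6](2) P2=[0,0,5,7,0,0](3)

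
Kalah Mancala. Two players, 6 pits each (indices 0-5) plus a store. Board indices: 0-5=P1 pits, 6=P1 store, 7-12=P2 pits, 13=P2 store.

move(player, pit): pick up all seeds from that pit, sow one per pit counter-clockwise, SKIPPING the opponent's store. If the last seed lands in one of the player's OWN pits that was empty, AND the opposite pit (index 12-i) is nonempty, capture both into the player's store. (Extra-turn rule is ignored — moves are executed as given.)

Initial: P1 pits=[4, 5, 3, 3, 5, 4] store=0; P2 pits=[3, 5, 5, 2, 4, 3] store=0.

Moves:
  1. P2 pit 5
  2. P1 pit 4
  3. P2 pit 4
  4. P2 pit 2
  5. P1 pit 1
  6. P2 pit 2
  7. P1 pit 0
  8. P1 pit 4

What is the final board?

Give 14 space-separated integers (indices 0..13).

Move 1: P2 pit5 -> P1=[5,6,3,3,5,4](0) P2=[3,5,5,2,4,0](1)
Move 2: P1 pit4 -> P1=[5,6,3,3,0,5](1) P2=[4,6,6,2,4,0](1)
Move 3: P2 pit4 -> P1=[6,7,3,3,0,5](1) P2=[4,6,6,2,0,1](2)
Move 4: P2 pit2 -> P1=[7,8,3,3,0,5](1) P2=[4,6,0,3,1,2](3)
Move 5: P1 pit1 -> P1=[7,0,4,4,1,6](2) P2=[5,7,1,3,1,2](3)
Move 6: P2 pit2 -> P1=[7,0,4,4,1,6](2) P2=[5,7,0,4,1,2](3)
Move 7: P1 pit0 -> P1=[0,1,5,5,2,7](3) P2=[6,7,0,4,1,2](3)
Move 8: P1 pit4 -> P1=[0,1,5,5,0,8](4) P2=[6,7,0,4,1,2](3)

Answer: 0 1 5 5 0 8 4 6 7 0 4 1 2 3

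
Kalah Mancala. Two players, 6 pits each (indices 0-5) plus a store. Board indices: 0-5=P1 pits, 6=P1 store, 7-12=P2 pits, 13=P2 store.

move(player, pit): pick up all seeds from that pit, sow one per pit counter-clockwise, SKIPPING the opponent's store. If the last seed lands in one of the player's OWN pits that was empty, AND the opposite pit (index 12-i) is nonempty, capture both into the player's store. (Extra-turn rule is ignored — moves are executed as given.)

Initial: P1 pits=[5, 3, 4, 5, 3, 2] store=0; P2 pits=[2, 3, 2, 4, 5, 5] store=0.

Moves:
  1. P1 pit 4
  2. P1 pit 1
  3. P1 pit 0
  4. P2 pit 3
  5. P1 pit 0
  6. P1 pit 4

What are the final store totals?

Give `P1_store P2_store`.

Move 1: P1 pit4 -> P1=[5,3,4,5,0,3](1) P2=[3,3,2,4,5,5](0)
Move 2: P1 pit1 -> P1=[5,0,5,6,0,3](5) P2=[3,0,2,4,5,5](0)
Move 3: P1 pit0 -> P1=[0,1,6,7,1,4](5) P2=[3,0,2,4,5,5](0)
Move 4: P2 pit3 -> P1=[1,1,6,7,1,4](5) P2=[3,0,2,0,6,6](1)
Move 5: P1 pit0 -> P1=[0,2,6,7,1,4](5) P2=[3,0,2,0,6,6](1)
Move 6: P1 pit4 -> P1=[0,2,6,7,0,5](5) P2=[3,0,2,0,6,6](1)

Answer: 5 1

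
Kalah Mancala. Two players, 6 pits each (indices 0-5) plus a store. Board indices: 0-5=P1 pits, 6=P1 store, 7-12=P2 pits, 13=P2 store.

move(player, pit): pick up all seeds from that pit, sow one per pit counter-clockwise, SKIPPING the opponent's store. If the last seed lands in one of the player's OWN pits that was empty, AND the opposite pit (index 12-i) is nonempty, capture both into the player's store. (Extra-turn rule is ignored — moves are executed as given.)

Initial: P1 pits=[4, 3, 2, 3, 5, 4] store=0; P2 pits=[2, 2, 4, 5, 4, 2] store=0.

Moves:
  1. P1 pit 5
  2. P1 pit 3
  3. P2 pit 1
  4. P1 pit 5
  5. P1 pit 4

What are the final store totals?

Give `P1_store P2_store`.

Answer: 4 0

Derivation:
Move 1: P1 pit5 -> P1=[4,3,2,3,5,0](1) P2=[3,3,5,5,4,2](0)
Move 2: P1 pit3 -> P1=[4,3,2,0,6,1](2) P2=[3,3,5,5,4,2](0)
Move 3: P2 pit1 -> P1=[4,3,2,0,6,1](2) P2=[3,0,6,6,5,2](0)
Move 4: P1 pit5 -> P1=[4,3,2,0,6,0](3) P2=[3,0,6,6,5,2](0)
Move 5: P1 pit4 -> P1=[4,3,2,0,0,1](4) P2=[4,1,7,7,5,2](0)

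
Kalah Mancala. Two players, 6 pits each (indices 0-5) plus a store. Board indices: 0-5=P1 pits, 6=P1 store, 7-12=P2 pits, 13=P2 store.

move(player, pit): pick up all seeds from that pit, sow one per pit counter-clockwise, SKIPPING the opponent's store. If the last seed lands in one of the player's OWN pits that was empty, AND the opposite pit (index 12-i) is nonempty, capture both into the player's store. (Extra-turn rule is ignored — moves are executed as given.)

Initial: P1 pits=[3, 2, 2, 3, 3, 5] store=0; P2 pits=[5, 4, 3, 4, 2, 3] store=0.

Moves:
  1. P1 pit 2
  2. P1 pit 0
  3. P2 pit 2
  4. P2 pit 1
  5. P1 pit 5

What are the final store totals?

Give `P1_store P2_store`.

Move 1: P1 pit2 -> P1=[3,2,0,4,4,5](0) P2=[5,4,3,4,2,3](0)
Move 2: P1 pit0 -> P1=[0,3,1,5,4,5](0) P2=[5,4,3,4,2,3](0)
Move 3: P2 pit2 -> P1=[0,3,1,5,4,5](0) P2=[5,4,0,5,3,4](0)
Move 4: P2 pit1 -> P1=[0,3,1,5,4,5](0) P2=[5,0,1,6,4,5](0)
Move 5: P1 pit5 -> P1=[0,3,1,5,4,0](1) P2=[6,1,2,7,4,5](0)

Answer: 1 0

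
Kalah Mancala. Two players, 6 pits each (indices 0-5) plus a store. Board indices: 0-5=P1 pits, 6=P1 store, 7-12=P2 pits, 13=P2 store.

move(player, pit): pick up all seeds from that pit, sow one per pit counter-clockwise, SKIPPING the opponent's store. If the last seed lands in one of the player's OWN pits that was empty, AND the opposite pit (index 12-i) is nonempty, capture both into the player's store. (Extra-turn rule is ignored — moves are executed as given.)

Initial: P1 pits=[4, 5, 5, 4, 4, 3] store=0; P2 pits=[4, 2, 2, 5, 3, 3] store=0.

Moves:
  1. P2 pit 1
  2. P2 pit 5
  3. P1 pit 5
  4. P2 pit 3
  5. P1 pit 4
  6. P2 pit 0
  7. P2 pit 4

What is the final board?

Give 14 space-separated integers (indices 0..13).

Move 1: P2 pit1 -> P1=[4,5,5,4,4,3](0) P2=[4,0,3,6,3,3](0)
Move 2: P2 pit5 -> P1=[5,6,5,4,4,3](0) P2=[4,0,3,6,3,0](1)
Move 3: P1 pit5 -> P1=[5,6,5,4,4,0](1) P2=[5,1,3,6,3,0](1)
Move 4: P2 pit3 -> P1=[6,7,6,4,4,0](1) P2=[5,1,3,0,4,1](2)
Move 5: P1 pit4 -> P1=[6,7,6,4,0,1](2) P2=[6,2,3,0,4,1](2)
Move 6: P2 pit0 -> P1=[6,7,6,4,0,1](2) P2=[0,3,4,1,5,2](3)
Move 7: P2 pit4 -> P1=[7,8,7,4,0,1](2) P2=[0,3,4,1,0,3](4)

Answer: 7 8 7 4 0 1 2 0 3 4 1 0 3 4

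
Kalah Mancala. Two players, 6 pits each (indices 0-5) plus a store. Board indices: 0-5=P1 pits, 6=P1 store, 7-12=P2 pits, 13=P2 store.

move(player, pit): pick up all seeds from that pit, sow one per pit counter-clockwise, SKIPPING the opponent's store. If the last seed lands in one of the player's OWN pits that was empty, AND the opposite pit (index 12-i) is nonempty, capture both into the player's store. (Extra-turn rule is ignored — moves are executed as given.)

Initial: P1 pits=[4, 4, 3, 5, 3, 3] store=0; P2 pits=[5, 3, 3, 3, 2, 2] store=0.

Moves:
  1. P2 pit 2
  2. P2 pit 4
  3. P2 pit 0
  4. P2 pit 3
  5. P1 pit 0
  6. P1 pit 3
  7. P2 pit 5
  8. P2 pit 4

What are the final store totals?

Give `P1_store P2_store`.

Answer: 2 4

Derivation:
Move 1: P2 pit2 -> P1=[4,4,3,5,3,3](0) P2=[5,3,0,4,3,3](0)
Move 2: P2 pit4 -> P1=[5,4,3,5,3,3](0) P2=[5,3,0,4,0,4](1)
Move 3: P2 pit0 -> P1=[5,4,3,5,3,3](0) P2=[0,4,1,5,1,5](1)
Move 4: P2 pit3 -> P1=[6,5,3,5,3,3](0) P2=[0,4,1,0,2,6](2)
Move 5: P1 pit0 -> P1=[0,6,4,6,4,4](1) P2=[0,4,1,0,2,6](2)
Move 6: P1 pit3 -> P1=[0,6,4,0,5,5](2) P2=[1,5,2,0,2,6](2)
Move 7: P2 pit5 -> P1=[1,7,5,1,6,5](2) P2=[1,5,2,0,2,0](3)
Move 8: P2 pit4 -> P1=[1,7,5,1,6,5](2) P2=[1,5,2,0,0,1](4)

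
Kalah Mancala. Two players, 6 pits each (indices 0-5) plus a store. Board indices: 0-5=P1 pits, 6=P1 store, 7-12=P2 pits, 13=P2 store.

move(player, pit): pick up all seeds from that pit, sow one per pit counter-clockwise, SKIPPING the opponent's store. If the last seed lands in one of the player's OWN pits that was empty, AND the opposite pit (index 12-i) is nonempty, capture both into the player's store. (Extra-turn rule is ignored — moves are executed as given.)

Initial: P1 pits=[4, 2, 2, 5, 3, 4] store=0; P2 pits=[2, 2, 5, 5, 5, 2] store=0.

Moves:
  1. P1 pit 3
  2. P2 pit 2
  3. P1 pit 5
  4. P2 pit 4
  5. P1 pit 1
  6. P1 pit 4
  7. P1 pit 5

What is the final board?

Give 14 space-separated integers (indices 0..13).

Answer: 6 0 4 2 0 0 4 5 5 2 7 0 4 2

Derivation:
Move 1: P1 pit3 -> P1=[4,2,2,0,4,5](1) P2=[3,3,5,5,5,2](0)
Move 2: P2 pit2 -> P1=[5,2,2,0,4,5](1) P2=[3,3,0,6,6,3](1)
Move 3: P1 pit5 -> P1=[5,2,2,0,4,0](2) P2=[4,4,1,7,6,3](1)
Move 4: P2 pit4 -> P1=[6,3,3,1,4,0](2) P2=[4,4,1,7,0,4](2)
Move 5: P1 pit1 -> P1=[6,0,4,2,5,0](2) P2=[4,4,1,7,0,4](2)
Move 6: P1 pit4 -> P1=[6,0,4,2,0,1](3) P2=[5,5,2,7,0,4](2)
Move 7: P1 pit5 -> P1=[6,0,4,2,0,0](4) P2=[5,5,2,7,0,4](2)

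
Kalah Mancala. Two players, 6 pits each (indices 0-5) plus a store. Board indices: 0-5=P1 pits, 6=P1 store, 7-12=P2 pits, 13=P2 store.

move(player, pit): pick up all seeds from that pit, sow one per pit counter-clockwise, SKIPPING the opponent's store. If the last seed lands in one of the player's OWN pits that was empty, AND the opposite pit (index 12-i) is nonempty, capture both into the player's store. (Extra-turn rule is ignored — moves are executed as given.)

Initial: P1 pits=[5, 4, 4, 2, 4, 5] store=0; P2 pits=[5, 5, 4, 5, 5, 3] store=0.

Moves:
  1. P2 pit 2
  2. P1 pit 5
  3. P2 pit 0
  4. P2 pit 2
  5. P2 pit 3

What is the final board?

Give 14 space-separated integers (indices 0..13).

Move 1: P2 pit2 -> P1=[5,4,4,2,4,5](0) P2=[5,5,0,6,6,4](1)
Move 2: P1 pit5 -> P1=[5,4,4,2,4,0](1) P2=[6,6,1,7,6,4](1)
Move 3: P2 pit0 -> P1=[5,4,4,2,4,0](1) P2=[0,7,2,8,7,5](2)
Move 4: P2 pit2 -> P1=[5,4,4,2,4,0](1) P2=[0,7,0,9,8,5](2)
Move 5: P2 pit3 -> P1=[6,5,5,3,5,1](1) P2=[0,7,0,0,9,6](3)

Answer: 6 5 5 3 5 1 1 0 7 0 0 9 6 3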